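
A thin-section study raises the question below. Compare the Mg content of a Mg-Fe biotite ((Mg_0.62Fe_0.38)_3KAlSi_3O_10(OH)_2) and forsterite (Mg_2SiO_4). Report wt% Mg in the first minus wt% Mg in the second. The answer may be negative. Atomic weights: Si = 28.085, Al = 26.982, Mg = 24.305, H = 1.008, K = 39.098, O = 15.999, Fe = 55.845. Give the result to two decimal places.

M((Mg_0.62Fe_0.38)_3KAlSi_3O_10(OH)_2) = 453.210 g/mol, so wt% Mg = 45.207/453.210 × 100 = 9.97%.
M(Mg_2SiO_4) = 140.691 g/mol, so wt% Mg = 48.610/140.691 × 100 = 34.55%.
9.97 − 34.55 = -24.58 pp.

-24.58 percentage points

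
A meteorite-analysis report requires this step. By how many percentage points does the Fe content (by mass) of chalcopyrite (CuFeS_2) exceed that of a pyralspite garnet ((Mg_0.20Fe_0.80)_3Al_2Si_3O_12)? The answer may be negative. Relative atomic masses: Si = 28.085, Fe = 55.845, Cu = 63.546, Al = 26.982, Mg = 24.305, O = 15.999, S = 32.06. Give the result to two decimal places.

2.44 percentage points

M(CuFeS_2) = 183.511 g/mol, so wt% Fe = 55.845/183.511 × 100 = 30.43%.
M((Mg_0.20Fe_0.80)_3Al_2Si_3O_12) = 478.818 g/mol, so wt% Fe = 134.028/478.818 × 100 = 27.99%.
30.43 − 27.99 = 2.44 pp.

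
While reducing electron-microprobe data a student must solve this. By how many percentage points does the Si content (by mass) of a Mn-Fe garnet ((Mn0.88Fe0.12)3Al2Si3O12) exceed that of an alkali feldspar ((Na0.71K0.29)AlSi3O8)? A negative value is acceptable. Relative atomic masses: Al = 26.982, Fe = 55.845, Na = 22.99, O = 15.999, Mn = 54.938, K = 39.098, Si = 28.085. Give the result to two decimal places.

-14.56 percentage points

M((Mn0.88Fe0.12)3Al2Si3O12) = 495.348 g/mol, so wt% Si = 84.255/495.348 × 100 = 17.01%.
M((Na0.71K0.29)AlSi3O8) = 266.890 g/mol, so wt% Si = 84.255/266.890 × 100 = 31.57%.
17.01 − 31.57 = -14.56 pp.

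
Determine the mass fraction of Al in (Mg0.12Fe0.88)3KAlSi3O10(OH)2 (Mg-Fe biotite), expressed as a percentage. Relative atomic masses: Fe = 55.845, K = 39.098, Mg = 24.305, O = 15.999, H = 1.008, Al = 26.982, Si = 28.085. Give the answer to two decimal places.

5.39 mass %

Molar mass of (Mg0.12Fe0.88)3KAlSi3O10(OH)2: 0.36×24.305 + 2.64×55.845 + 1×39.098 + 1×26.982 + 3×28.085 + 12×15.999 + 2×1.008 = 500.520 g/mol.
Mass of Al per formula unit: 1 × 26.982 = 26.982 g.
Weight fraction Al = 26.982 / 500.520 = 0.0539.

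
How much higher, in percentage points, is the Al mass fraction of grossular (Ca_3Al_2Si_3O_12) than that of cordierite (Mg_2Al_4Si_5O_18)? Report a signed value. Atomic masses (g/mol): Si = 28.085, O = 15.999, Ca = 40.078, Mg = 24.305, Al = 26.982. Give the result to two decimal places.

First mineral: 53.964 g Al in 450.441 g formula = 11.98 wt% Al.
Second mineral: 107.928 g Al in 584.945 g formula = 18.45 wt% Al.
11.98% − 18.45% gives a difference of -6.47 percentage points.

-6.47 percentage points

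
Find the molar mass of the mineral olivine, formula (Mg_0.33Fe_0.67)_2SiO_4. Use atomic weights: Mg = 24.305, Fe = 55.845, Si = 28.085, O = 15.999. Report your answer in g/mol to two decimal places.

M = 0.66·24.305 + 1.34·55.845 + 1·28.085 + 4·15.999

182.95 g/mol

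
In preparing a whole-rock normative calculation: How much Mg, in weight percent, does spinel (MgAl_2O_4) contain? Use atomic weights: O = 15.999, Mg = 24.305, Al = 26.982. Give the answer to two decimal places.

M(MgAl_2O_4) = 142.265 g/mol.
Mg contributes 1 × 24.305 = 24.305 g per mole.
24.305/142.265 = 0.1708 → 17.08%.

17.08 weight percent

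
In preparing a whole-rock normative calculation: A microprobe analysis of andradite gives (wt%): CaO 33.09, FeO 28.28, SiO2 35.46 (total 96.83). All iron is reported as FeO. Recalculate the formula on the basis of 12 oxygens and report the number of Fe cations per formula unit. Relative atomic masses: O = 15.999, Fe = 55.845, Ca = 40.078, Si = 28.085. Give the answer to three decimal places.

33.09 wt% CaO ÷ 56.077 g/mol = 0.59008 mol, giving 0.59008 Ca and 0.59008 O.
28.28 wt% FeO ÷ 71.844 g/mol = 0.39363 mol, giving 0.39363 Fe and 0.39363 O.
35.46 wt% SiO2 ÷ 60.083 g/mol = 0.59018 mol, giving 0.59018 Si and 1.18036 O.
Oxygen sums to 2.16407; scaling by 12/2.16407 = 5.54511 puts the formula on 12 O.
Fe: 0.39363 × 5.54511 = 2.183 atoms per formula unit.

2.183 Fe apfu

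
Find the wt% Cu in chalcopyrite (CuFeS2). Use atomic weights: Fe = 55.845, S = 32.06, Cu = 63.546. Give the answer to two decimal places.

M(CuFeS2) = 183.511 g/mol.
Cu contributes 1 × 63.546 = 63.546 g per mole.
63.546/183.511 = 0.3463 → 34.63%.

34.63 mass %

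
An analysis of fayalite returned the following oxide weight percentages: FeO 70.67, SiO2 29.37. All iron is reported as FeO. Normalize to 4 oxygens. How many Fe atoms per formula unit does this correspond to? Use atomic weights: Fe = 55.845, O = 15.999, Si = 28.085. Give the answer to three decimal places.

FeO: 70.67/71.844 = 0.98366 mol → 0.98366 mol Fe, 0.98366 mol O.
SiO2: 29.37/60.083 = 0.48882 mol → 0.48882 mol Si, 0.97764 mol O.
Total oxygen = 1.96130 mol. Normalization factor = 4/1.96130 = 2.03946.
Fe per 4 O = 0.98366 × 2.03946 = 2.006.

2.006 Fe apfu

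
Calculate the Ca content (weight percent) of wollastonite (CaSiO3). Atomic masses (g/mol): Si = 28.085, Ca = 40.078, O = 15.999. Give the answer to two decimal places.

M(CaSiO3) = 116.160 g/mol.
Ca contributes 1 × 40.078 = 40.078 g per mole.
40.078/116.160 = 0.3450 → 34.50%.

34.50 weight percent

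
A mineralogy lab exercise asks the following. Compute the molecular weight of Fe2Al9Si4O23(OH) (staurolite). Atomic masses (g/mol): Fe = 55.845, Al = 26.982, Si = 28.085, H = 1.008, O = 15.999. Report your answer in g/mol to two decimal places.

851.85 g/mol

M = 2(55.845) + 9(26.982) + 4(28.085) + 24(15.999) + 1(1.008)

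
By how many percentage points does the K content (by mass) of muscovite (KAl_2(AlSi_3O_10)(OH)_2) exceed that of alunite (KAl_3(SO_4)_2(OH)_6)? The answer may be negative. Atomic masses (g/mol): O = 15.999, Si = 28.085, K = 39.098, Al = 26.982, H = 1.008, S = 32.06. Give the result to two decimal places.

0.38 percentage points

K in KAl_2(AlSi_3O_10)(OH)_2: molar mass 398.303 g/mol; 1×39.098 = 39.098 g → 9.82 wt%.
K in KAl_3(SO_4)_2(OH)_6: molar mass 414.198 g/mol; 1×39.098 = 39.098 g → 9.44 wt%.
Difference = 9.82 − 9.44 = 0.38 percentage points.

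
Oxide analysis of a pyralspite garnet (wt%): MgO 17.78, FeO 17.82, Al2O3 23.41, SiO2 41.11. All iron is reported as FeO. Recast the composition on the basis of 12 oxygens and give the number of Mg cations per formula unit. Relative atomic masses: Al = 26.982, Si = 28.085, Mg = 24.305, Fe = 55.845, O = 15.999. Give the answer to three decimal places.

1.928 Mg apfu

MgO: 17.78/40.304 = 0.44115 mol → 0.44115 mol Mg, 0.44115 mol O.
FeO: 17.82/71.844 = 0.24804 mol → 0.24804 mol Fe, 0.24804 mol O.
Al2O3: 23.41/101.961 = 0.22960 mol → 0.45920 mol Al, 0.68880 mol O.
SiO2: 41.11/60.083 = 0.68422 mol → 0.68422 mol Si, 1.36844 mol O.
Total oxygen = 2.74643 mol. Normalization factor = 12/2.74643 = 4.36931.
Mg per 12 O = 0.44115 × 4.36931 = 1.928.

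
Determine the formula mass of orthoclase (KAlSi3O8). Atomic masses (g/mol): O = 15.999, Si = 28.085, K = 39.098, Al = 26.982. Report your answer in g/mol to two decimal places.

278.33 g/mol

M = 1(39.098) + 1(26.982) + 3(28.085) + 8(15.999)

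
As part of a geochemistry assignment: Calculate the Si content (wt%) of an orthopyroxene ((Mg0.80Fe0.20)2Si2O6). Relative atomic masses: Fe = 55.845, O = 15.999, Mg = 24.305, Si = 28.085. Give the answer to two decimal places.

M((Mg0.80Fe0.20)2Si2O6) = 213.390 g/mol.
Si contributes 2 × 28.085 = 56.170 g per mole.
56.170/213.390 = 0.2632 → 26.32%.

26.32 wt%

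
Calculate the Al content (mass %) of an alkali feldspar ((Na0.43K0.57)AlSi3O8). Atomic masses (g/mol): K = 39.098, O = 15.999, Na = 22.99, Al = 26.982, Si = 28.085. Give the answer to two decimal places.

Molar mass of (Na0.43K0.57)AlSi3O8: 0.43·22.99 + 0.57·39.098 + 1·26.982 + 3·28.085 + 8·15.999 = 271.401 g/mol.
Mass of Al per formula unit: 1 × 26.982 = 26.982 g.
Weight fraction Al = 26.982 / 271.401 = 0.0994.

9.94 mass %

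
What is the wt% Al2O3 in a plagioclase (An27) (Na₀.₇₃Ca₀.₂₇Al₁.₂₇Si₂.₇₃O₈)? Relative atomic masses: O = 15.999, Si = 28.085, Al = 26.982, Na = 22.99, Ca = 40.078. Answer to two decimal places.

24.29 wt%

Molar mass of Na₀.₇₃Ca₀.₂₇Al₁.₂₇Si₂.₇₃O₈ = 0.73×22.99 + 0.27×40.078 + 1.27×26.982 + 2.73×28.085 + 8×15.999 = 266.535 g/mol.
Each formula unit contains 1.27 Al, equivalent to 1.27/2 = 0.6350 mol Al2O3.
M(Al2O3) = 2×26.982 + 3×15.999 = 101.961 g/mol.
Mass of Al2O3 per formula unit = 0.6350 × 101.961 = 64.745 g.
Al2O3 wt% = 64.745 / 266.535 × 100 = 24.29%.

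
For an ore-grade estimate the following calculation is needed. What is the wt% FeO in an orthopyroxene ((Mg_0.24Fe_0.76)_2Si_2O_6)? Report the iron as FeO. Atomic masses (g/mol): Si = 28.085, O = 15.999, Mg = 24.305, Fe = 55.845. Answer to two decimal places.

43.91 wt%

Formula mass = 248.715 g/mol.
1.52 Fe → 1.5200 mol FeO per formula unit; M(FeO) = 71.844, so FeO mass = 109.203 g.
109.203/248.715 × 100 = 43.91 wt%.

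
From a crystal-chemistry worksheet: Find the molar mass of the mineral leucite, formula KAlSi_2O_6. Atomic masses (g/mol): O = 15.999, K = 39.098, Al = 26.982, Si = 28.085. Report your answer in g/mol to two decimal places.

M = 1·39.098 + 1·26.982 + 2·28.085 + 6·15.999

218.24 g/mol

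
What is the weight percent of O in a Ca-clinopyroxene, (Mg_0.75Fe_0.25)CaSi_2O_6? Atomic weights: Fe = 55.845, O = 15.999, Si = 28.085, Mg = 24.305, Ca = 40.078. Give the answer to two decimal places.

M((Mg_0.75Fe_0.25)CaSi_2O_6) = 224.432 g/mol.
O contributes 6 × 15.999 = 95.994 g per mole.
95.994/224.432 = 0.4277 → 42.77%.

42.77 mass %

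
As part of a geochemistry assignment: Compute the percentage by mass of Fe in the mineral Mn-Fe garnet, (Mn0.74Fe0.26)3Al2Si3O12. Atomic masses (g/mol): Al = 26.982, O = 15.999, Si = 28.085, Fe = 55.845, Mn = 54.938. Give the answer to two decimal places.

M((Mn0.74Fe0.26)3Al2Si3O12) = 495.728 g/mol.
Fe contributes 0.78 × 55.845 = 43.559 g per mole.
43.559/495.728 = 0.0879 → 8.79%.

8.79 wt%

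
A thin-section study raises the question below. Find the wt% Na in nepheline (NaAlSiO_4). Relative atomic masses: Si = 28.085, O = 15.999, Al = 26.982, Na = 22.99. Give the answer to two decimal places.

M(NaAlSiO_4) = 142.053 g/mol.
Na contributes 1 × 22.99 = 22.990 g per mole.
22.990/142.053 = 0.1618 → 16.18%.

16.18 weight percent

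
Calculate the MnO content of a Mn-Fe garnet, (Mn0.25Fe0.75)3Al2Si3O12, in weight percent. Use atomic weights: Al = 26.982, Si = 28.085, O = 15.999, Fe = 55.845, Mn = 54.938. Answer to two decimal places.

10.70 wt%

Molar mass of (Mn0.25Fe0.75)3Al2Si3O12 = 0.75·54.938 + 2.25·55.845 + 2·26.982 + 3·28.085 + 12·15.999 = 497.062 g/mol.
Each formula unit contains 0.75 Mn, equivalent to 0.75/1 = 0.7500 mol MnO.
M(MnO) = 1×54.938 + 1×15.999 = 70.937 g/mol.
Mass of MnO per formula unit = 0.7500 × 70.937 = 53.203 g.
MnO wt% = 53.203 / 497.062 × 100 = 10.70%.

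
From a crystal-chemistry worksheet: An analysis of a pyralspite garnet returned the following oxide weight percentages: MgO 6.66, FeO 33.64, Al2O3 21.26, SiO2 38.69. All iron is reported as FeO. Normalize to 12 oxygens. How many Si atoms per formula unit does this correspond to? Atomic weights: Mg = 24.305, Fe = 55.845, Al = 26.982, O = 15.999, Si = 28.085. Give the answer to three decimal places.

3.034 Si apfu

6.66 wt% MgO ÷ 40.304 g/mol = 0.16524 mol, giving 0.16524 Mg and 0.16524 O.
33.64 wt% FeO ÷ 71.844 g/mol = 0.46824 mol, giving 0.46824 Fe and 0.46824 O.
21.26 wt% Al2O3 ÷ 101.961 g/mol = 0.20851 mol, giving 0.41702 Al and 0.62553 O.
38.69 wt% SiO2 ÷ 60.083 g/mol = 0.64394 mol, giving 0.64394 Si and 1.28788 O.
Oxygen sums to 2.54689; scaling by 12/2.54689 = 4.71163 puts the formula on 12 O.
Si: 0.64394 × 4.71163 = 3.034 atoms per formula unit.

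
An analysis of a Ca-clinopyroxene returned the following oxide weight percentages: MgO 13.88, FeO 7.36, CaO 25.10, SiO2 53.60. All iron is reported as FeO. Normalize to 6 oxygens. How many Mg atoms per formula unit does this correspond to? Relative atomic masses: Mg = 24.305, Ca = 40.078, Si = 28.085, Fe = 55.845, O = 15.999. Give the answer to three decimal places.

0.771 Mg apfu

MgO: 13.88/40.304 = 0.34438 mol → 0.34438 mol Mg, 0.34438 mol O.
FeO: 7.36/71.844 = 0.10244 mol → 0.10244 mol Fe, 0.10244 mol O.
CaO: 25.10/56.077 = 0.44760 mol → 0.44760 mol Ca, 0.44760 mol O.
SiO2: 53.60/60.083 = 0.89210 mol → 0.89210 mol Si, 1.78420 mol O.
Total oxygen = 2.67862 mol. Normalization factor = 6/2.67862 = 2.23996.
Mg per 6 O = 0.34438 × 2.23996 = 0.771.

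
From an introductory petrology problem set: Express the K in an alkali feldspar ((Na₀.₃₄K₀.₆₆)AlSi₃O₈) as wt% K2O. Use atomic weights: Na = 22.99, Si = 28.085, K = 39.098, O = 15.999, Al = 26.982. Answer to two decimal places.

11.39 wt%

Molar mass of (Na₀.₃₄K₀.₆₆)AlSi₃O₈ = 0.34×22.99 + 0.66×39.098 + 1×26.982 + 3×28.085 + 8×15.999 = 272.850 g/mol.
Each formula unit contains 0.66 K, equivalent to 0.66/2 = 0.3300 mol K2O.
M(K2O) = 2×39.098 + 1×15.999 = 94.195 g/mol.
Mass of K2O per formula unit = 0.3300 × 94.195 = 31.084 g.
K2O wt% = 31.084 / 272.850 × 100 = 11.39%.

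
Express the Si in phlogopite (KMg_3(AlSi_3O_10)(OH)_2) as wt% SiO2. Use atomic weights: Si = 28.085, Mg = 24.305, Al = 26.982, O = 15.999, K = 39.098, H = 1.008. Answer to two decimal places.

Formula mass = 417.254 g/mol.
3 Si → 3.0000 mol SiO2 per formula unit; M(SiO2) = 60.083, so SiO2 mass = 180.249 g.
180.249/417.254 × 100 = 43.20 wt%.

43.20 wt%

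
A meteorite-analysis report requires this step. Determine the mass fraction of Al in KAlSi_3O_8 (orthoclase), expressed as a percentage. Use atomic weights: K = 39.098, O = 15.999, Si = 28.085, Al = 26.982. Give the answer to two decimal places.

M(KAlSi_3O_8) = 278.327 g/mol.
Al contributes 1 × 26.982 = 26.982 g per mole.
26.982/278.327 = 0.0969 → 9.69%.

9.69 mass %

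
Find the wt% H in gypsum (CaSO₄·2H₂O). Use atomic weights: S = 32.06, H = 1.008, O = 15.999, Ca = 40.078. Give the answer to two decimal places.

Molar mass of CaSO₄·2H₂O: 1·40.078 + 1·32.06 + 6·15.999 + 4·1.008 = 172.164 g/mol.
Mass of H per formula unit: 4 × 1.008 = 4.032 g.
Weight fraction H = 4.032 / 172.164 = 0.0234.

2.34 mass %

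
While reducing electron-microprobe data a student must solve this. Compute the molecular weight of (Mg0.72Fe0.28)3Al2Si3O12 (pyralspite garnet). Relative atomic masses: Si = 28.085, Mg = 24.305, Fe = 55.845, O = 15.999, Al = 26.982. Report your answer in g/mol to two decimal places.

Mg: 2.16 × 24.305 = 52.4988
Fe: 0.84 × 55.845 = 46.9098
Al: 2 × 26.982 = 53.9640
Si: 3 × 28.085 = 84.2550
O: 12 × 15.999 = 191.9880
Summing the contributions gives the formula mass.

429.62 g/mol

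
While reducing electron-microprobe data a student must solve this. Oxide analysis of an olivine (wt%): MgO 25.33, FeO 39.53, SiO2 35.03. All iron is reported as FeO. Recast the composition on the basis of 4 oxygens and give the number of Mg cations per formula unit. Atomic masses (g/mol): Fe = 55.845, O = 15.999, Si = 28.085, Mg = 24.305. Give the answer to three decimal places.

MgO (M=40.304): mol = 0.62847; Mg = 0.62847, O = 0.62847.
FeO (M=71.844): mol = 0.55022; Fe = 0.55022, O = 0.55022.
SiO2 (M=60.083): mol = 0.58303; Si = 0.58303, O = 1.16606.
ΣO = 2.34475; factor = 4/ΣO = 1.70594.
Mg apfu = 0.62847 × 1.70594 = 1.072.

1.072 Mg apfu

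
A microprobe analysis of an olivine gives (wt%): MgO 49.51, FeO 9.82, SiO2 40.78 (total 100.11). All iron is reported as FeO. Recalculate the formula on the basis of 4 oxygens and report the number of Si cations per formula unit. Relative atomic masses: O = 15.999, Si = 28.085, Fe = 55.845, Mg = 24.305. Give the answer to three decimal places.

0.997 Si apfu

MgO: 49.51/40.304 = 1.22841 mol → 1.22841 mol Mg, 1.22841 mol O.
FeO: 9.82/71.844 = 0.13669 mol → 0.13669 mol Fe, 0.13669 mol O.
SiO2: 40.78/60.083 = 0.67873 mol → 0.67873 mol Si, 1.35746 mol O.
Total oxygen = 2.72256 mol. Normalization factor = 4/2.72256 = 1.46921.
Si per 4 O = 0.67873 × 1.46921 = 0.997.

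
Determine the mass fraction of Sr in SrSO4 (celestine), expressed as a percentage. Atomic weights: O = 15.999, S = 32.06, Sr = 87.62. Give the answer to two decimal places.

47.70 wt%

Formula mass = 1·87.62 + 1·32.06 + 4·15.999 = 183.676 g/mol, of which 87.620 g is Sr.
So Sr makes up 87.620/183.676 = 0.4770 of the mass, i.e. 47.70%.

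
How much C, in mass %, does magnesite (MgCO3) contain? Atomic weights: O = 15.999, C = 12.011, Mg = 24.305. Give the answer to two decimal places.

Formula mass = 1·24.305 + 1·12.011 + 3·15.999 = 84.313 g/mol, of which 12.011 g is C.
So C makes up 12.011/84.313 = 0.1425 of the mass, i.e. 14.25%.

14.25 mass %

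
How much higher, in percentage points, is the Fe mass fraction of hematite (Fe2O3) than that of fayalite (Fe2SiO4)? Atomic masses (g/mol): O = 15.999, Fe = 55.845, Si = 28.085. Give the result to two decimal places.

Fe in Fe2O3: molar mass 159.687 g/mol; 2×55.845 = 111.690 g → 69.94 wt%.
Fe in Fe2SiO4: molar mass 203.771 g/mol; 2×55.845 = 111.690 g → 54.81 wt%.
Difference = 69.94 − 54.81 = 15.13 percentage points.

15.13 percentage points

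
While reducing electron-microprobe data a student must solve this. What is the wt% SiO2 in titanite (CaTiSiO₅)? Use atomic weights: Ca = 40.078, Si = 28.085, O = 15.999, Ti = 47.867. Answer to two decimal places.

30.65 wt%

Molar mass of CaTiSiO₅ = 1·40.078 + 1·47.867 + 1·28.085 + 5·15.999 = 196.025 g/mol.
Each formula unit contains 1 Si, equivalent to 1/1 = 1.0000 mol SiO2.
M(SiO2) = 1×28.085 + 2×15.999 = 60.083 g/mol.
Mass of SiO2 per formula unit = 1.0000 × 60.083 = 60.083 g.
SiO2 wt% = 60.083 / 196.025 × 100 = 30.65%.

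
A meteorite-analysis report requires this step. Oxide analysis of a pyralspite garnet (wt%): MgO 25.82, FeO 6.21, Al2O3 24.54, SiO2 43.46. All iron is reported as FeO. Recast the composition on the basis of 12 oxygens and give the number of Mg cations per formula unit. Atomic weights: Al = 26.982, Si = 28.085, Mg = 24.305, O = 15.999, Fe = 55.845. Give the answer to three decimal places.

2.655 Mg apfu

25.82 wt% MgO ÷ 40.304 g/mol = 0.64063 mol, giving 0.64063 Mg and 0.64063 O.
6.21 wt% FeO ÷ 71.844 g/mol = 0.08644 mol, giving 0.08644 Fe and 0.08644 O.
24.54 wt% Al2O3 ÷ 101.961 g/mol = 0.24068 mol, giving 0.48136 Al and 0.72204 O.
43.46 wt% SiO2 ÷ 60.083 g/mol = 0.72333 mol, giving 0.72333 Si and 1.44666 O.
Oxygen sums to 2.89577; scaling by 12/2.89577 = 4.14398 puts the formula on 12 O.
Mg: 0.64063 × 4.14398 = 2.655 atoms per formula unit.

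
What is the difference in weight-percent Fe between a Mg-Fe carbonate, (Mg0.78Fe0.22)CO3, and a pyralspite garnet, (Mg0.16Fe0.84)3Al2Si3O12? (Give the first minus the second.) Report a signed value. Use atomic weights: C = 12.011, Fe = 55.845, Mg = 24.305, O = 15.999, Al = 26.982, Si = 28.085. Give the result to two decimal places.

First mineral: 12.286 g Fe in 91.252 g formula = 13.46 wt% Fe.
Second mineral: 140.729 g Fe in 482.603 g formula = 29.16 wt% Fe.
13.46% − 29.16% gives a difference of -15.70 percentage points.

-15.70 percentage points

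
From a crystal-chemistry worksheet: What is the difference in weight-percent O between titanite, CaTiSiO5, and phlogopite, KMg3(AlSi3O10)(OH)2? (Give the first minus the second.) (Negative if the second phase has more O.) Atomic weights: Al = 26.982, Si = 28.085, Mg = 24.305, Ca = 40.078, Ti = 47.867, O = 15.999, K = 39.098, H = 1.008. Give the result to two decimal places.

-5.20 percentage points

O in CaTiSiO5: molar mass 196.025 g/mol; 5×15.999 = 79.995 g → 40.81 wt%.
O in KMg3(AlSi3O10)(OH)2: molar mass 417.254 g/mol; 12×15.999 = 191.988 g → 46.01 wt%.
Difference = 40.81 − 46.01 = -5.20 percentage points.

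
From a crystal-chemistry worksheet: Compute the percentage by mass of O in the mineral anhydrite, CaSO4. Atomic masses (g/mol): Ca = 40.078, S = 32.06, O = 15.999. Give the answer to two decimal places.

47.01 weight percent

Molar mass of CaSO4: 1×40.078 + 1×32.06 + 4×15.999 = 136.134 g/mol.
Mass of O per formula unit: 4 × 15.999 = 63.996 g.
Weight fraction O = 63.996 / 136.134 = 0.4701.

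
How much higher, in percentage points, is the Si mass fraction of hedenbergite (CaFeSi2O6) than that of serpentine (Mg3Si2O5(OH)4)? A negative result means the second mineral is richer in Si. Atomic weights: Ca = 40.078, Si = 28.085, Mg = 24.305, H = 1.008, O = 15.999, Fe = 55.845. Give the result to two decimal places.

2.37 percentage points

Si in CaFeSi2O6: molar mass 248.087 g/mol; 2×28.085 = 56.170 g → 22.64 wt%.
Si in Mg3Si2O5(OH)4: molar mass 277.108 g/mol; 2×28.085 = 56.170 g → 20.27 wt%.
Difference = 22.64 − 20.27 = 2.37 percentage points.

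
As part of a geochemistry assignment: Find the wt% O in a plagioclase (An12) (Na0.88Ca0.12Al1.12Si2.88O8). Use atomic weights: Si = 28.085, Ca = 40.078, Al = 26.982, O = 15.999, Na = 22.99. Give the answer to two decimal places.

Molar mass of Na0.88Ca0.12Al1.12Si2.88O8: 0.88*22.99 + 0.12*40.078 + 1.12*26.982 + 2.88*28.085 + 8*15.999 = 264.137 g/mol.
Mass of O per formula unit: 8 × 15.999 = 127.992 g.
Weight fraction O = 127.992 / 264.137 = 0.4846.

48.46 wt%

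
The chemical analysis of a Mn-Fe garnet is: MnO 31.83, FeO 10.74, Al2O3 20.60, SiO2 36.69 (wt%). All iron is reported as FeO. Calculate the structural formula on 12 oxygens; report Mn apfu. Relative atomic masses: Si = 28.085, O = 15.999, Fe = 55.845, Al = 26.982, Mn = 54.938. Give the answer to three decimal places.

2.220 Mn apfu

MnO: 31.83/70.937 = 0.44871 mol → 0.44871 mol Mn, 0.44871 mol O.
FeO: 10.74/71.844 = 0.14949 mol → 0.14949 mol Fe, 0.14949 mol O.
Al2O3: 20.60/101.961 = 0.20204 mol → 0.40408 mol Al, 0.60612 mol O.
SiO2: 36.69/60.083 = 0.61066 mol → 0.61066 mol Si, 1.22132 mol O.
Total oxygen = 2.42564 mol. Normalization factor = 12/2.42564 = 4.94715.
Mn per 12 O = 0.44871 × 4.94715 = 2.220.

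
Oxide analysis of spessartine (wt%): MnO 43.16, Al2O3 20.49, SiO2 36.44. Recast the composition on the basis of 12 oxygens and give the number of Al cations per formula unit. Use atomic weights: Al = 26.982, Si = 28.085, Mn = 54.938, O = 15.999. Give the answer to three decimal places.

1.989 Al apfu

MnO: 43.16/70.937 = 0.60843 mol → 0.60843 mol Mn, 0.60843 mol O.
Al2O3: 20.49/101.961 = 0.20096 mol → 0.40192 mol Al, 0.60288 mol O.
SiO2: 36.44/60.083 = 0.60649 mol → 0.60649 mol Si, 1.21298 mol O.
Total oxygen = 2.42429 mol. Normalization factor = 12/2.42429 = 4.94990.
Al per 12 O = 0.40192 × 4.94990 = 1.989.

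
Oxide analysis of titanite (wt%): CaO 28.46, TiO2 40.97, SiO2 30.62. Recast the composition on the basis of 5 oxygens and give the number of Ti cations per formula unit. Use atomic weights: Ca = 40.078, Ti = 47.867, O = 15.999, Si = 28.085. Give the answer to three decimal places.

1.005 Ti apfu

28.46 wt% CaO ÷ 56.077 g/mol = 0.50752 mol, giving 0.50752 Ca and 0.50752 O.
40.97 wt% TiO2 ÷ 79.865 g/mol = 0.51299 mol, giving 0.51299 Ti and 1.02598 O.
30.62 wt% SiO2 ÷ 60.083 g/mol = 0.50963 mol, giving 0.50963 Si and 1.01926 O.
Oxygen sums to 2.55276; scaling by 5/2.55276 = 1.95866 puts the formula on 5 O.
Ti: 0.51299 × 1.95866 = 1.005 atoms per formula unit.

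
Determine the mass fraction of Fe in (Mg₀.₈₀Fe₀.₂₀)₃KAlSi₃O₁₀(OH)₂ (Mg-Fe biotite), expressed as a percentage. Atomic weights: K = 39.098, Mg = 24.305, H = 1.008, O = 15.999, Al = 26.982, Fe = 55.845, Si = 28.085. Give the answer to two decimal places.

7.68 weight percent

Formula mass = 2.40·24.305 + 0.60·55.845 + 1·39.098 + 1·26.982 + 3·28.085 + 12·15.999 + 2·1.008 = 436.178 g/mol, of which 33.507 g is Fe.
So Fe makes up 33.507/436.178 = 0.0768 of the mass, i.e. 7.68%.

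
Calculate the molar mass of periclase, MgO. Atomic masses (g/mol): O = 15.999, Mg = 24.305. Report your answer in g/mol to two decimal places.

40.30 g/mol

M = 1(24.305) + 1(15.999)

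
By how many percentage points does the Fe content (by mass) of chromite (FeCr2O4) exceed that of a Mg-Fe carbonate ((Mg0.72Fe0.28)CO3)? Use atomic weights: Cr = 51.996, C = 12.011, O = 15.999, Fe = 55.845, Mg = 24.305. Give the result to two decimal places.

8.16 percentage points

Fe in FeCr2O4: molar mass 223.833 g/mol; 1×55.845 = 55.845 g → 24.95 wt%.
Fe in (Mg0.72Fe0.28)CO3: molar mass 93.144 g/mol; 0.28×55.845 = 15.637 g → 16.79 wt%.
Difference = 24.95 − 16.79 = 8.16 percentage points.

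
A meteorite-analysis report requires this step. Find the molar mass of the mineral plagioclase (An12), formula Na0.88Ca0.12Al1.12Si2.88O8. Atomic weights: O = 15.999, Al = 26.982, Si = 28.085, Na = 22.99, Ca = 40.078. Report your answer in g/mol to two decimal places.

264.14 g/mol

The formula mass is the sum 0.88(22.99) + 0.12(40.078) + 1.12(26.982) + 2.88(28.085) + 8(15.999).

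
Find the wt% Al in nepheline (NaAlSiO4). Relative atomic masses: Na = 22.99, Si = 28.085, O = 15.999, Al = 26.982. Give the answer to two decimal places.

18.99 wt%

M(NaAlSiO4) = 142.053 g/mol.
Al contributes 1 × 26.982 = 26.982 g per mole.
26.982/142.053 = 0.1899 → 18.99%.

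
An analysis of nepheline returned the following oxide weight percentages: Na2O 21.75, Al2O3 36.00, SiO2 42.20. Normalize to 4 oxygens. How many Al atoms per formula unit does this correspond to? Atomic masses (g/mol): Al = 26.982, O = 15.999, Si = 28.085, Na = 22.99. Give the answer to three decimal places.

21.75 wt% Na2O ÷ 61.979 g/mol = 0.35093 mol, giving 0.70186 Na and 0.35093 O.
36.00 wt% Al2O3 ÷ 101.961 g/mol = 0.35308 mol, giving 0.70616 Al and 1.05924 O.
42.20 wt% SiO2 ÷ 60.083 g/mol = 0.70236 mol, giving 0.70236 Si and 1.40472 O.
Oxygen sums to 2.81489; scaling by 4/2.81489 = 1.42101 puts the formula on 4 O.
Al: 0.70616 × 1.42101 = 1.003 atoms per formula unit.

1.003 Al apfu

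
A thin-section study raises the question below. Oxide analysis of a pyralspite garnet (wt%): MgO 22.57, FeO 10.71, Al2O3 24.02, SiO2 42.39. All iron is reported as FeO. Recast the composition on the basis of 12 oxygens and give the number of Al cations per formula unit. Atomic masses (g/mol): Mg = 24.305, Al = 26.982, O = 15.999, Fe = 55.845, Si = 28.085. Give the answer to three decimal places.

22.57 wt% MgO ÷ 40.304 g/mol = 0.55999 mol, giving 0.55999 Mg and 0.55999 O.
10.71 wt% FeO ÷ 71.844 g/mol = 0.14907 mol, giving 0.14907 Fe and 0.14907 O.
24.02 wt% Al2O3 ÷ 101.961 g/mol = 0.23558 mol, giving 0.47116 Al and 0.70674 O.
42.39 wt% SiO2 ÷ 60.083 g/mol = 0.70552 mol, giving 0.70552 Si and 1.41104 O.
Oxygen sums to 2.82684; scaling by 12/2.82684 = 4.24502 puts the formula on 12 O.
Al: 0.47116 × 4.24502 = 2.000 atoms per formula unit.

2.000 Al apfu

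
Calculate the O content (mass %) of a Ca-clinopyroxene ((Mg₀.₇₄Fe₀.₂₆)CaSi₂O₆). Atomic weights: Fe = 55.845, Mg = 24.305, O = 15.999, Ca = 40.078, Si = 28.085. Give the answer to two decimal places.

M((Mg₀.₇₄Fe₀.₂₆)CaSi₂O₆) = 224.747 g/mol.
O contributes 6 × 15.999 = 95.994 g per mole.
95.994/224.747 = 0.4271 → 42.71%.

42.71 mass %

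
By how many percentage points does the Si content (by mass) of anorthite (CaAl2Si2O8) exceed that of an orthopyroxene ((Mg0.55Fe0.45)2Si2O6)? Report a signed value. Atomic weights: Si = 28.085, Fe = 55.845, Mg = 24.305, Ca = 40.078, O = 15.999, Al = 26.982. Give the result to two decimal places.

First mineral: 56.170 g Si in 278.204 g formula = 20.19 wt% Si.
Second mineral: 56.170 g Si in 229.160 g formula = 24.51 wt% Si.
20.19% − 24.51% gives a difference of -4.32 percentage points.

-4.32 percentage points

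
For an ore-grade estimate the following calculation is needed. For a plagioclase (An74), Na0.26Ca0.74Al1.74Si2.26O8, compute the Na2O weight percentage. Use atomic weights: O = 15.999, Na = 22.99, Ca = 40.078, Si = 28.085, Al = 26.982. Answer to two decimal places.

2.94 wt%

Formula mass = 274.048 g/mol.
0.26 Na → 0.1300 mol Na2O per formula unit; M(Na2O) = 61.979, so Na2O mass = 8.057 g.
8.057/274.048 × 100 = 2.94 wt%.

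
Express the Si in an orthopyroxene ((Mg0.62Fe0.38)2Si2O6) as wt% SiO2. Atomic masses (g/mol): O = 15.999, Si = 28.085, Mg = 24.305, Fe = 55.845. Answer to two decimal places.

M((Mg0.62Fe0.38)2Si2O6) = 224.744 g/mol; M(SiO2) = 60.083 g/mol.
Moles SiO2 per formula unit = 2 Si ÷ 1 = 2.0000.
SiO2 fraction = (2.0000 × 60.083) / 224.744 = 120.166/224.744 = 0.5347.

53.47 wt%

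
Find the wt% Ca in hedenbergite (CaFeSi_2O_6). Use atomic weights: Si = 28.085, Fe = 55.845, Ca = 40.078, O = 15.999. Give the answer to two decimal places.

M(CaFeSi_2O_6) = 248.087 g/mol.
Ca contributes 1 × 40.078 = 40.078 g per mole.
40.078/248.087 = 0.1615 → 16.15%.

16.15 wt%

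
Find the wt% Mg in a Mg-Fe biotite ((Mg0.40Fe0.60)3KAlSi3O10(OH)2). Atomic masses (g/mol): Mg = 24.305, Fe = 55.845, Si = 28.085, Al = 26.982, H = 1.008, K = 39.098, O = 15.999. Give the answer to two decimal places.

6.15 weight percent

M((Mg0.40Fe0.60)3KAlSi3O10(OH)2) = 474.026 g/mol.
Mg contributes 1.20 × 24.305 = 29.166 g per mole.
29.166/474.026 = 0.0615 → 6.15%.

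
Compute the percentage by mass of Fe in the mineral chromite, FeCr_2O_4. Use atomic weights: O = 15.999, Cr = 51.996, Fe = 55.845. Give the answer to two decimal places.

24.95 wt%

M(FeCr_2O_4) = 223.833 g/mol.
Fe contributes 1 × 55.845 = 55.845 g per mole.
55.845/223.833 = 0.2495 → 24.95%.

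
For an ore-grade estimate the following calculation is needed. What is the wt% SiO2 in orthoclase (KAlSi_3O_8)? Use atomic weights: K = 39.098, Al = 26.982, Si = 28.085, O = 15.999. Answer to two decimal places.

Formula mass = 278.327 g/mol.
3 Si → 3.0000 mol SiO2 per formula unit; M(SiO2) = 60.083, so SiO2 mass = 180.249 g.
180.249/278.327 × 100 = 64.76 wt%.

64.76 wt%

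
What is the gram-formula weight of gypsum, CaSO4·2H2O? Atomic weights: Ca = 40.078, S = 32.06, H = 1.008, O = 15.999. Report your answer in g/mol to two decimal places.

Ca: 1 × 40.078 = 40.0780
S: 1 × 32.06 = 32.0600
O: 6 × 15.999 = 95.9940
H: 4 × 1.008 = 4.0320
Summing the contributions gives the formula mass.

172.16 g/mol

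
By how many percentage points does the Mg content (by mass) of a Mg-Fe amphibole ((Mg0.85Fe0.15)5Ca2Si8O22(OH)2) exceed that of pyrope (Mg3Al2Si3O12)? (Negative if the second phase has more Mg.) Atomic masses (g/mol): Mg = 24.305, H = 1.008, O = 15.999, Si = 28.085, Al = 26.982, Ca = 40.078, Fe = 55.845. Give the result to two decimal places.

First mineral: 103.296 g Mg in 836.008 g formula = 12.36 wt% Mg.
Second mineral: 72.915 g Mg in 403.122 g formula = 18.09 wt% Mg.
12.36% − 18.09% gives a difference of -5.73 percentage points.

-5.73 percentage points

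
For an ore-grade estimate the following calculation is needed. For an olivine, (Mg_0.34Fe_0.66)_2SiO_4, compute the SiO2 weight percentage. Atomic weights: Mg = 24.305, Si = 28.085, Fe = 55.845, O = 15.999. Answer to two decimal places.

32.95 wt%

M((Mg_0.34Fe_0.66)_2SiO_4) = 182.324 g/mol; M(SiO2) = 60.083 g/mol.
Moles SiO2 per formula unit = 1 Si ÷ 1 = 1.0000.
SiO2 fraction = (1.0000 × 60.083) / 182.324 = 60.083/182.324 = 0.3295.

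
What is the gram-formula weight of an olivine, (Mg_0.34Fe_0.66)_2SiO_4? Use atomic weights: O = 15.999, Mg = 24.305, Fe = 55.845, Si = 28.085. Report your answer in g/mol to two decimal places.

M = 0.68×24.305 + 1.32×55.845 + 1×28.085 + 4×15.999

182.32 g/mol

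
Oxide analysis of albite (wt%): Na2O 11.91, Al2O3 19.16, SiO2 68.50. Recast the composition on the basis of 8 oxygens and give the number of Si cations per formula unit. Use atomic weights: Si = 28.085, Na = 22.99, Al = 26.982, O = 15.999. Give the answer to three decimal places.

3.004 Si apfu

11.91 wt% Na2O ÷ 61.979 g/mol = 0.19216 mol, giving 0.38432 Na and 0.19216 O.
19.16 wt% Al2O3 ÷ 101.961 g/mol = 0.18791 mol, giving 0.37582 Al and 0.56373 O.
68.50 wt% SiO2 ÷ 60.083 g/mol = 1.14009 mol, giving 1.14009 Si and 2.28018 O.
Oxygen sums to 3.03607; scaling by 8/3.03607 = 2.63499 puts the formula on 8 O.
Si: 1.14009 × 2.63499 = 3.004 atoms per formula unit.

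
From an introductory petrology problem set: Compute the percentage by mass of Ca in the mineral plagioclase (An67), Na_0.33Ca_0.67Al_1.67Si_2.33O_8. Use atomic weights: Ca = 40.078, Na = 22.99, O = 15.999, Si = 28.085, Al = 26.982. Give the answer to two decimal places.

9.84 wt%

Formula mass = 0.33×22.99 + 0.67×40.078 + 1.67×26.982 + 2.33×28.085 + 8×15.999 = 272.929 g/mol, of which 26.852 g is Ca.
So Ca makes up 26.852/272.929 = 0.0984 of the mass, i.e. 9.84%.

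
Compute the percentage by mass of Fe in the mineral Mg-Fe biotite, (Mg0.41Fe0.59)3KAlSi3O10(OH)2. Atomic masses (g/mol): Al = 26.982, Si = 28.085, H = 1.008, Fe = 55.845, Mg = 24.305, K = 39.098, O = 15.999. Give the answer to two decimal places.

20.89 mass %

M((Mg0.41Fe0.59)3KAlSi3O10(OH)2) = 473.080 g/mol.
Fe contributes 1.77 × 55.845 = 98.846 g per mole.
98.846/473.080 = 0.2089 → 20.89%.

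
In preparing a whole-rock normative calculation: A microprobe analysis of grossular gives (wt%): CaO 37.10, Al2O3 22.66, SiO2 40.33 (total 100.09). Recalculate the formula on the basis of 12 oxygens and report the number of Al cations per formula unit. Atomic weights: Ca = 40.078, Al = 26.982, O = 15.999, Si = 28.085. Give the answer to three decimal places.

1.997 Al apfu

37.10 wt% CaO ÷ 56.077 g/mol = 0.66159 mol, giving 0.66159 Ca and 0.66159 O.
22.66 wt% Al2O3 ÷ 101.961 g/mol = 0.22224 mol, giving 0.44448 Al and 0.66672 O.
40.33 wt% SiO2 ÷ 60.083 g/mol = 0.67124 mol, giving 0.67124 Si and 1.34248 O.
Oxygen sums to 2.67079; scaling by 12/2.67079 = 4.49305 puts the formula on 12 O.
Al: 0.44448 × 4.49305 = 1.997 atoms per formula unit.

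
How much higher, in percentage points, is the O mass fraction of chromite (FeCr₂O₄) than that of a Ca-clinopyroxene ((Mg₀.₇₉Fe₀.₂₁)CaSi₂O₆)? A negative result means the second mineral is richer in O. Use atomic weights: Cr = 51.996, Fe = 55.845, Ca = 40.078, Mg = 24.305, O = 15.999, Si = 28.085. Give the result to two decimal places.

O in FeCr₂O₄: molar mass 223.833 g/mol; 4×15.999 = 63.996 g → 28.59 wt%.
O in (Mg₀.₇₉Fe₀.₂₁)CaSi₂O₆: molar mass 223.170 g/mol; 6×15.999 = 95.994 g → 43.01 wt%.
Difference = 28.59 − 43.01 = -14.42 percentage points.

-14.42 percentage points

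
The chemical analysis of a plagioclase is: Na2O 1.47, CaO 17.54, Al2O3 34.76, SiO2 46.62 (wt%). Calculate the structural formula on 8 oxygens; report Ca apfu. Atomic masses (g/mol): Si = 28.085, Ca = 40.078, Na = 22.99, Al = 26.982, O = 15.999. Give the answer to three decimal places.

1.47 wt% Na2O ÷ 61.979 g/mol = 0.02372 mol, giving 0.04744 Na and 0.02372 O.
17.54 wt% CaO ÷ 56.077 g/mol = 0.31278 mol, giving 0.31278 Ca and 0.31278 O.
34.76 wt% Al2O3 ÷ 101.961 g/mol = 0.34091 mol, giving 0.68182 Al and 1.02273 O.
46.62 wt% SiO2 ÷ 60.083 g/mol = 0.77593 mol, giving 0.77593 Si and 1.55186 O.
Oxygen sums to 2.91109; scaling by 8/2.91109 = 2.74811 puts the formula on 8 O.
Ca: 0.31278 × 2.74811 = 0.860 atoms per formula unit.

0.860 Ca apfu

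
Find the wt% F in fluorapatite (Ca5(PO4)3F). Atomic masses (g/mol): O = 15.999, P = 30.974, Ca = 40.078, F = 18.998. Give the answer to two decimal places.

3.77 weight percent

Molar mass of Ca5(PO4)3F: 5·40.078 + 3·30.974 + 12·15.999 + 1·18.998 = 504.298 g/mol.
Mass of F per formula unit: 1 × 18.998 = 18.998 g.
Weight fraction F = 18.998 / 504.298 = 0.0377.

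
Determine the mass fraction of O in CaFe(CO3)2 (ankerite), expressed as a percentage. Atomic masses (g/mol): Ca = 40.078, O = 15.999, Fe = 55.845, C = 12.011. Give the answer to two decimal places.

M(CaFe(CO3)2) = 215.939 g/mol.
O contributes 6 × 15.999 = 95.994 g per mole.
95.994/215.939 = 0.4445 → 44.45%.

44.45 weight percent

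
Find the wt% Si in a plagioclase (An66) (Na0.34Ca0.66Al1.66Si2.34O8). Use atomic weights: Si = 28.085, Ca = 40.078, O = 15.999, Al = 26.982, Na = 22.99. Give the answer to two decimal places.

Molar mass of Na0.34Ca0.66Al1.66Si2.34O8: 0.34·22.99 + 0.66·40.078 + 1.66·26.982 + 2.34·28.085 + 8·15.999 = 272.769 g/mol.
Mass of Si per formula unit: 2.34 × 28.085 = 65.719 g.
Weight fraction Si = 65.719 / 272.769 = 0.2409.

24.09 mass %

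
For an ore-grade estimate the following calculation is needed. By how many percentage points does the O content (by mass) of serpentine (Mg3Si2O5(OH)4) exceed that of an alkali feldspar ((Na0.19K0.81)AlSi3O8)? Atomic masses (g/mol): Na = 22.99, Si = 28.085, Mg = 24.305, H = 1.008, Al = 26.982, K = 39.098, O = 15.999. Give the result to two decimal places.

First mineral: 143.991 g O in 277.108 g formula = 51.96 wt% O.
Second mineral: 127.992 g O in 275.266 g formula = 46.50 wt% O.
51.96% − 46.50% gives a difference of 5.46 percentage points.

5.46 percentage points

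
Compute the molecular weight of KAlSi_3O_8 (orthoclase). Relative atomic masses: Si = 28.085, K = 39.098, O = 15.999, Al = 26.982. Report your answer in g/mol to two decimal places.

278.33 g/mol

The formula mass is the sum 1*39.098 + 1*26.982 + 3*28.085 + 8*15.999.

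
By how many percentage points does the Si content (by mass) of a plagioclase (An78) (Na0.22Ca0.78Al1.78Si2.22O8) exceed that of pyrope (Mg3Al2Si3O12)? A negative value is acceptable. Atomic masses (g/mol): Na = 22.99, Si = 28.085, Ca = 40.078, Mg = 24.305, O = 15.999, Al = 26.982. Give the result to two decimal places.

First mineral: 62.349 g Si in 274.687 g formula = 22.70 wt% Si.
Second mineral: 84.255 g Si in 403.122 g formula = 20.90 wt% Si.
22.70% − 20.90% gives a difference of 1.80 percentage points.

1.80 percentage points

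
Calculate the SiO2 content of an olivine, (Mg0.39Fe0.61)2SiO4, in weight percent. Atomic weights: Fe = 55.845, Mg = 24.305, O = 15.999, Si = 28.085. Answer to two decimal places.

Formula mass = 179.170 g/mol.
1 Si → 1.0000 mol SiO2 per formula unit; M(SiO2) = 60.083, so SiO2 mass = 60.083 g.
60.083/179.170 × 100 = 33.53 wt%.

33.53 wt%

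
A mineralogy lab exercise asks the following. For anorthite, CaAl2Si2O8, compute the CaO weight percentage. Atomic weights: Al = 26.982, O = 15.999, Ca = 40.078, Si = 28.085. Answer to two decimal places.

20.16 wt%

M(CaAl2Si2O8) = 278.204 g/mol; M(CaO) = 56.077 g/mol.
Moles CaO per formula unit = 1 Ca ÷ 1 = 1.0000.
CaO fraction = (1.0000 × 56.077) / 278.204 = 56.077/278.204 = 0.2016.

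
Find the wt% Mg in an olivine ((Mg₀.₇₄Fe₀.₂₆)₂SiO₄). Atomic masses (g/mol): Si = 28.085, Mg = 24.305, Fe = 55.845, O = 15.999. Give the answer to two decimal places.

Molar mass of (Mg₀.₇₄Fe₀.₂₆)₂SiO₄: 1.48*24.305 + 0.52*55.845 + 1*28.085 + 4*15.999 = 157.092 g/mol.
Mass of Mg per formula unit: 1.48 × 24.305 = 35.971 g.
Weight fraction Mg = 35.971 / 157.092 = 0.2290.

22.90 mass %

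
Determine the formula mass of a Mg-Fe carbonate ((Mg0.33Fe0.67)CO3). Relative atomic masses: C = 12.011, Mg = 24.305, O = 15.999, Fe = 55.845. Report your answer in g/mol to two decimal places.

105.44 g/mol

M = 0.33·24.305 + 0.67·55.845 + 1·12.011 + 3·15.999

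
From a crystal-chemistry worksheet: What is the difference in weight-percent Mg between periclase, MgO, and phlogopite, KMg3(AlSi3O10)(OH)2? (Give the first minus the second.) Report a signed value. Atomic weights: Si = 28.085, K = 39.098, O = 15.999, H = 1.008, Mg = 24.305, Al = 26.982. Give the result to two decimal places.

42.83 percentage points

M(MgO) = 40.304 g/mol, so wt% Mg = 24.305/40.304 × 100 = 60.30%.
M(KMg3(AlSi3O10)(OH)2) = 417.254 g/mol, so wt% Mg = 72.915/417.254 × 100 = 17.47%.
60.30 − 17.47 = 42.83 pp.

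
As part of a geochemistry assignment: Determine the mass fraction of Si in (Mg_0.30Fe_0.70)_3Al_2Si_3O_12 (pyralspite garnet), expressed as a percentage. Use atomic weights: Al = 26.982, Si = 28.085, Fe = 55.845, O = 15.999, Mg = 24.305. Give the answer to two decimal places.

17.95 mass %

Molar mass of (Mg_0.30Fe_0.70)_3Al_2Si_3O_12: 0.90*24.305 + 2.10*55.845 + 2*26.982 + 3*28.085 + 12*15.999 = 469.356 g/mol.
Mass of Si per formula unit: 3 × 28.085 = 84.255 g.
Weight fraction Si = 84.255 / 469.356 = 0.1795.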